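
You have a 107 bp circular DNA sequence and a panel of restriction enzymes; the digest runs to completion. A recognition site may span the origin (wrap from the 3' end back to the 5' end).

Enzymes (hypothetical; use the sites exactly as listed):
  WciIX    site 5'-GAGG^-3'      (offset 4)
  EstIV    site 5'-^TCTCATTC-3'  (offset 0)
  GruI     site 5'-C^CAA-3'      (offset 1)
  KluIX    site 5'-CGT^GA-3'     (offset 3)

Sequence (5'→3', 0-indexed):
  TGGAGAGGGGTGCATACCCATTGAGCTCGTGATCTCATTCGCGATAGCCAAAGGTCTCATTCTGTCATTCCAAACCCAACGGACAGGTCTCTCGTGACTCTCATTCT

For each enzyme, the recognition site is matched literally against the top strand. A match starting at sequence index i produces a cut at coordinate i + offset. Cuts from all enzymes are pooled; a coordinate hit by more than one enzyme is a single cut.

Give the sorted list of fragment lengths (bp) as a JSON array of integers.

[2,3,6,6,16,16,17,19,22]

Site scan:
  WciIX (GAGG, off=4): starts [4] → cuts [8]
  EstIV (TCTCATTC, off=0): starts [32, 54, 98] → cuts [32, 54, 98]
  GruI (CCAA, off=1): starts [47, 69, 75] → cuts [48, 70, 76]
  KluIX (CGTGA, off=3): starts [27, 92] → cuts [30, 95]

Pooled cuts: [8, 30, 32, 48, 54, 70, 76, 95, 98]

Fragment lengths:
  8→30: 22 bp
  30→32: 2 bp
  32→48: 16 bp
  48→54: 6 bp
  54→70: 16 bp
  70→76: 6 bp
  76→95: 19 bp
  95→98: 3 bp
  98→8 (wrap): 107-98+8 = 17 bp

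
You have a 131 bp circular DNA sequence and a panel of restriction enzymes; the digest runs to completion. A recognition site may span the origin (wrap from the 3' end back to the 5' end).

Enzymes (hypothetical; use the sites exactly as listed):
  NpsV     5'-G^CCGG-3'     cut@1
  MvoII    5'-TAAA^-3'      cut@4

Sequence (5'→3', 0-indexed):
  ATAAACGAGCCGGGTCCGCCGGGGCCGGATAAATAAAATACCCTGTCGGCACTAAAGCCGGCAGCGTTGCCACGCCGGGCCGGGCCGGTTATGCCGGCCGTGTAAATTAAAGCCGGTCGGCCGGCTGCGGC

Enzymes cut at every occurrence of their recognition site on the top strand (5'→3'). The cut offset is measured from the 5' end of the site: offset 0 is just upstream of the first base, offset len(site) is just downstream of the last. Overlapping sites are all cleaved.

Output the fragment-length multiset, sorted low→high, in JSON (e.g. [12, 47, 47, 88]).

[1,1,4,4,5,5,5,6,8,9,9,9,13,16,17,19]

Site scan:
  NpsV (GCCGG, off=1): starts [8, 17, 23, 56, 73, 78, 83, 92, 111, 119] → cuts [9, 18, 24, 57, 74, 79, 84, 93, 112, 120]
  MvoII (TAAA, off=4): starts [1, 29, 33, 52, 102, 107] → cuts [5, 33, 37, 56, 106, 111]

Pooled cuts: [5, 9, 18, 24, 33, 37, 56, 57, 74, 79, 84, 93, 106, 111, 112, 120]

Fragments:
  5→9: 4 bp
  9→18: 9 bp
  18→24: 6 bp
  24→33: 9 bp
  33→37: 4 bp
  37→56: 19 bp
  56→57: 1 bp
  57→74: 17 bp
  74→79: 5 bp
  79→84: 5 bp
  84→93: 9 bp
  93→106: 13 bp
  106→111: 5 bp
  111→112: 1 bp
  112→120: 8 bp
  120→5 (wrap): 131-120+5 = 16 bp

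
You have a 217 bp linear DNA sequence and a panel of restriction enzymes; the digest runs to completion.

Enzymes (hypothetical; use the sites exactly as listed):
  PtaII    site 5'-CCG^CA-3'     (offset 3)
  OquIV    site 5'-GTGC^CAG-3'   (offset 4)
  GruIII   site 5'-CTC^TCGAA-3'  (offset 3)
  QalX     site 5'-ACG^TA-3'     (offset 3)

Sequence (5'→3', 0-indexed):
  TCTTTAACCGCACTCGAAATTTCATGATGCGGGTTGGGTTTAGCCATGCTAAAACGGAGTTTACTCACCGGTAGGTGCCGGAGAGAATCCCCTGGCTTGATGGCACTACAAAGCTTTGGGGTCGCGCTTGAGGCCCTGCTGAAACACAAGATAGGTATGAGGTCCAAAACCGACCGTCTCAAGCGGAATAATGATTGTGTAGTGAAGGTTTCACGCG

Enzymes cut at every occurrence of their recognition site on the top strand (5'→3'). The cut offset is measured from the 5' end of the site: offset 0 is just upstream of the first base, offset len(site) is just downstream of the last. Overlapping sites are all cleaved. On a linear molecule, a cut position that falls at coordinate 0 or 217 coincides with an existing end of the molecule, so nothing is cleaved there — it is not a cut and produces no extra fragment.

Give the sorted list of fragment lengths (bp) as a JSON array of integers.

Scan for sites:
  PtaII (CCGCA, off=3): starts [7] → cuts [10]
  OquIV (GTGCCAG, off=4): no sites
  GruIII (CTCTCGAA, off=3): no sites
  QalX (ACGTA, off=3): no sites

Pooled cuts: [10]

Fragments:
  [0,10): 10 bp
  [10,217): 207 bp

[10,207]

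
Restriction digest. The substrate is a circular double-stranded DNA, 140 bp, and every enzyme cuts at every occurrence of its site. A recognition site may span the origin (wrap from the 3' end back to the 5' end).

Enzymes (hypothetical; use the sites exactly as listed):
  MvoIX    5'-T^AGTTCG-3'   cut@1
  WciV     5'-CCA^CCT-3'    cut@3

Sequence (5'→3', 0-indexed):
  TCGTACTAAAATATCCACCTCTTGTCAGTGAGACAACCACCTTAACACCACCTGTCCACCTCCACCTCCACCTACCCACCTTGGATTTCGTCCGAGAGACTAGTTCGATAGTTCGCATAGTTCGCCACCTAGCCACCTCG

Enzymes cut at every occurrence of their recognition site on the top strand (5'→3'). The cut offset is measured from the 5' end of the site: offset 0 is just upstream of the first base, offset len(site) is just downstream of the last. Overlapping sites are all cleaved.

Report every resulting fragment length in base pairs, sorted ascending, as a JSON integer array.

Site scan:
  MvoIX (TAGTTCG, off=1): starts [100, 108, 117] → cuts [101, 109, 118]
  WciV (CCACCT, off=3): starts [14, 36, 47, 55, 61, 67, 75, 124, 132] → cuts [17, 39, 50, 58, 64, 70, 78, 127, 135]

All cut coordinates (distinct, sorted): [17, 39, 50, 58, 64, 70, 78, 101, 109, 118, 127, 135]

Fragments:
  17→39: 22 bp
  39→50: 11 bp
  50→58: 8 bp
  58→64: 6 bp
  64→70: 6 bp
  70→78: 8 bp
  78→101: 23 bp
  101→109: 8 bp
  109→118: 9 bp
  118→127: 9 bp
  127→135: 8 bp
  135→17 (wrap): 140-135+17 = 22 bp

[6,6,8,8,8,8,9,9,11,22,22,23]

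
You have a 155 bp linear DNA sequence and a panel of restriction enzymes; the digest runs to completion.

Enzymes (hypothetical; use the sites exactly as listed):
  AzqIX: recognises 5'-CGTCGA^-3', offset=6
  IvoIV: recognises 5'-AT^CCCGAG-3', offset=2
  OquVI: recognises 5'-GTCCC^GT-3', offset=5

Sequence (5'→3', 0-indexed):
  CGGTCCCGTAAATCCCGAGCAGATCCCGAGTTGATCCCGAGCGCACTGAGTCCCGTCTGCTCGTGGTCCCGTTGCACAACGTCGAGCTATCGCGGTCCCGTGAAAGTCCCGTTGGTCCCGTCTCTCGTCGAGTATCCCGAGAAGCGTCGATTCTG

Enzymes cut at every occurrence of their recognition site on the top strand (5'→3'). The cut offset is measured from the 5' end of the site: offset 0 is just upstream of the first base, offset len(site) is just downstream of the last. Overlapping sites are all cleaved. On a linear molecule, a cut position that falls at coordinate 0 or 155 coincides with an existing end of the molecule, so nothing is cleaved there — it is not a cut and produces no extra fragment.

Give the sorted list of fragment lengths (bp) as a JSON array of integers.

Site scan:
  AzqIX (CGTCGA, off=6): starts [79, 125, 144] → cuts [85, 131, 150]
  IvoIV (ATCCCGAG, off=2): starts [11, 22, 33, 133] → cuts [13, 24, 35, 135]
  OquVI (GTCCCGT, off=5): starts [2, 49, 65, 94, 105, 114] → cuts [7, 54, 70, 99, 110, 119]

All cut coordinates (distinct, sorted): [7, 13, 24, 35, 54, 70, 85, 99, 110, 119, 131, 135, 150]

Fragments:
  [0,7): 7 bp
  [7,13): 6 bp
  [13,24): 11 bp
  [24,35): 11 bp
  [35,54): 19 bp
  [54,70): 16 bp
  [70,85): 15 bp
  [85,99): 14 bp
  [99,110): 11 bp
  [110,119): 9 bp
  [119,131): 12 bp
  [131,135): 4 bp
  [135,150): 15 bp
  [150,155): 5 bp

[4,5,6,7,9,11,11,11,12,14,15,15,16,19]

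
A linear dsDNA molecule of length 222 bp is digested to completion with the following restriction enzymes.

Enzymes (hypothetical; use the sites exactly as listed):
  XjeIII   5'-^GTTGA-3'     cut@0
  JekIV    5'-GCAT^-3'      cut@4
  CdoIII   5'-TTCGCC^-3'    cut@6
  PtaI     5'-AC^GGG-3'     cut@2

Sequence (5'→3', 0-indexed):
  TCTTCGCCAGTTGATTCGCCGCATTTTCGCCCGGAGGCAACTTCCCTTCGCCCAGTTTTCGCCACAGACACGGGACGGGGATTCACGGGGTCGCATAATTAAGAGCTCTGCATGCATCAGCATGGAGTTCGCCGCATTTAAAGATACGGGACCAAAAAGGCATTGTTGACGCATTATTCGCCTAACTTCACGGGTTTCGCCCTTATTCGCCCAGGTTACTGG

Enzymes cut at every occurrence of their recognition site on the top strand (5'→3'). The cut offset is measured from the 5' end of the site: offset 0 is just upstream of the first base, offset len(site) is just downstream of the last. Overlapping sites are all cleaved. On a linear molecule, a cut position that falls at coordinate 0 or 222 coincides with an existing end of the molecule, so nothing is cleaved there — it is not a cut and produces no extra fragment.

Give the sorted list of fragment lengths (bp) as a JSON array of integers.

Per-enzyme occurrences:
  XjeIII GTTGA/0: at [9, 164] ⇒ [9, 164]
  JekIV GCAT/4: at [20, 92, 109, 113, 119, 133, 159, 170] ⇒ [24, 96, 113, 117, 123, 137, 163, 174]
  CdoIII TTCGCC/6: at [2, 14, 25, 46, 57, 127, 176, 195, 205] ⇒ [8, 20, 31, 52, 63, 133, 182, 201, 211]
  PtaI ACGGG/2: at [69, 74, 84, 145, 189] ⇒ [71, 76, 86, 147, 191]

Pooled cuts: [8, 9, 20, 24, 31, 52, 63, 71, 76, 86, 96, 113, 117, 123, 133, 137, 147, 163, 164, 174, 182, 191, 201, 211]

Fragments:
  [0,8): 8 bp
  [8,9): 1 bp
  [9,20): 11 bp
  [20,24): 4 bp
  [24,31): 7 bp
  [31,52): 21 bp
  [52,63): 11 bp
  [63,71): 8 bp
  [71,76): 5 bp
  [76,86): 10 bp
  [86,96): 10 bp
  [96,113): 17 bp
  [113,117): 4 bp
  [117,123): 6 bp
  [123,133): 10 bp
  [133,137): 4 bp
  [137,147): 10 bp
  [147,163): 16 bp
  [163,164): 1 bp
  [164,174): 10 bp
  [174,182): 8 bp
  [182,191): 9 bp
  [191,201): 10 bp
  [201,211): 10 bp
  [211,222): 11 bp

[1,1,4,4,4,5,6,7,8,8,8,9,10,10,10,10,10,10,10,11,11,11,16,17,21]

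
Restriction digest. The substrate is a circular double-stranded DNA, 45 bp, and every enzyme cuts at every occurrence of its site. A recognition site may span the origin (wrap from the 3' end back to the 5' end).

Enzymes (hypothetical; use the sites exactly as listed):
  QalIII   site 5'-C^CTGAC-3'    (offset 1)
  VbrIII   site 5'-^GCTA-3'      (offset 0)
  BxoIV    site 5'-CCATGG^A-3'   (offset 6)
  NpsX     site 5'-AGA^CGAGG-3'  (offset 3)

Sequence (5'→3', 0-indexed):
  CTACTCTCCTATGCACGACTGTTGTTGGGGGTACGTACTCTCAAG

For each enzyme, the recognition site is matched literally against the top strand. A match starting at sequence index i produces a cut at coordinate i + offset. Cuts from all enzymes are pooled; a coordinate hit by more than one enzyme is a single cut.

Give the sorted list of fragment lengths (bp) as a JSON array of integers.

Per-enzyme occurrences:
  QalIII (CCTGAC, off=1): no sites
  VbrIII GCTA/0: at [44] ⇒ [44]
  BxoIV (CCATGGA, off=6): no sites
  NpsX (AGACGAGG, off=3): no sites

Pooled cuts: [44]

Fragments:
  44→44 (wrap): 45-44+44 = 45 bp

[45]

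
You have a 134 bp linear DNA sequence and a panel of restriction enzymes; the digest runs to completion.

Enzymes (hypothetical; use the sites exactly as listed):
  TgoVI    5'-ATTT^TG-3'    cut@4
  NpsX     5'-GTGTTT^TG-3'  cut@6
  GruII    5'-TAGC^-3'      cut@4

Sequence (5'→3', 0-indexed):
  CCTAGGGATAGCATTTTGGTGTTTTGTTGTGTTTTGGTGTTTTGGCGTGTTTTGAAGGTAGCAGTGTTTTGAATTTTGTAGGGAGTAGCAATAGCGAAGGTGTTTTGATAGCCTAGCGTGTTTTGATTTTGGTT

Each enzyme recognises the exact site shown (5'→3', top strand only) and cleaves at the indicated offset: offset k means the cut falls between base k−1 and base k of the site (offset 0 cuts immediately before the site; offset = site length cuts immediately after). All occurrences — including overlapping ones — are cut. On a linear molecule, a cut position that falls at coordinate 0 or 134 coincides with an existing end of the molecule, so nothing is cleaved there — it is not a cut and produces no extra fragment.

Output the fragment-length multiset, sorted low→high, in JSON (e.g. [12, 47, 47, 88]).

[4,5,5,6,6,6,7,7,7,8,8,10,10,10,10,12,13]

Scan for sites:
  TgoVI ATTTTG/4: at [12, 72, 125] ⇒ [16, 76, 129]
  NpsX GTGTTTTG/6: at [18, 28, 36, 46, 63, 99, 117] ⇒ [24, 34, 42, 52, 69, 105, 123]
  GruII TAGC/4: at [8, 58, 85, 91, 108, 113] ⇒ [12, 62, 89, 95, 112, 117]

Pooled cuts: [12, 16, 24, 34, 42, 52, 62, 69, 76, 89, 95, 105, 112, 117, 123, 129]

Fragments:
  [0,12): 12 bp
  [12,16): 4 bp
  [16,24): 8 bp
  [24,34): 10 bp
  [34,42): 8 bp
  [42,52): 10 bp
  [52,62): 10 bp
  [62,69): 7 bp
  [69,76): 7 bp
  [76,89): 13 bp
  [89,95): 6 bp
  [95,105): 10 bp
  [105,112): 7 bp
  [112,117): 5 bp
  [117,123): 6 bp
  [123,129): 6 bp
  [129,134): 5 bp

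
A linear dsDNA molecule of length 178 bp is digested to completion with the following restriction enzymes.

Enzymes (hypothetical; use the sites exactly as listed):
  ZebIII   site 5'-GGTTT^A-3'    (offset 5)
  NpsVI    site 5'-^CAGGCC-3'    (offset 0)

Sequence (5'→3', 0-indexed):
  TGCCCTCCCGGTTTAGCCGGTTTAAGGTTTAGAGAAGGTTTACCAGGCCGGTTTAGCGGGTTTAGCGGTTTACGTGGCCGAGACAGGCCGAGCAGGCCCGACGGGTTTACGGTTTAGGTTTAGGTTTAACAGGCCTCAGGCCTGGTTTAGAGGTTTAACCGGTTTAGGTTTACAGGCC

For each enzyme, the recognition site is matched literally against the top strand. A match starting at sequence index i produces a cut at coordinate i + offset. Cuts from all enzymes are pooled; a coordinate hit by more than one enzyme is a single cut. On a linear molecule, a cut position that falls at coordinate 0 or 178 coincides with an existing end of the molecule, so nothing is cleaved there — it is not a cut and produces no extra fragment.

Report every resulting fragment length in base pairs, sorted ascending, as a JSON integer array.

[1,2,2,6,6,6,6,7,7,7,8,8,9,9,9,9,11,11,12,12,14,16]

Scan for sites:
  ZebIII GGTTTA/5: at [9, 18, 25, 36, 49, 58, 66, 103, 110, 116, 122, 143, 151, 160, 166] ⇒ [14, 23, 30, 41, 54, 63, 71, 108, 115, 121, 127, 148, 156, 165, 171]
  NpsVI CAGGCC/0: at [43, 83, 92, 129, 136, 172] ⇒ [43, 83, 92, 129, 136, 172]

All cut coordinates (distinct, sorted): [14, 23, 30, 41, 43, 54, 63, 71, 83, 92, 108, 115, 121, 127, 129, 136, 148, 156, 165, 171, 172]

Fragment lengths:
  [0,14): 14 bp
  [14,23): 9 bp
  [23,30): 7 bp
  [30,41): 11 bp
  [41,43): 2 bp
  [43,54): 11 bp
  [54,63): 9 bp
  [63,71): 8 bp
  [71,83): 12 bp
  [83,92): 9 bp
  [92,108): 16 bp
  [108,115): 7 bp
  [115,121): 6 bp
  [121,127): 6 bp
  [127,129): 2 bp
  [129,136): 7 bp
  [136,148): 12 bp
  [148,156): 8 bp
  [156,165): 9 bp
  [165,171): 6 bp
  [171,172): 1 bp
  [172,178): 6 bp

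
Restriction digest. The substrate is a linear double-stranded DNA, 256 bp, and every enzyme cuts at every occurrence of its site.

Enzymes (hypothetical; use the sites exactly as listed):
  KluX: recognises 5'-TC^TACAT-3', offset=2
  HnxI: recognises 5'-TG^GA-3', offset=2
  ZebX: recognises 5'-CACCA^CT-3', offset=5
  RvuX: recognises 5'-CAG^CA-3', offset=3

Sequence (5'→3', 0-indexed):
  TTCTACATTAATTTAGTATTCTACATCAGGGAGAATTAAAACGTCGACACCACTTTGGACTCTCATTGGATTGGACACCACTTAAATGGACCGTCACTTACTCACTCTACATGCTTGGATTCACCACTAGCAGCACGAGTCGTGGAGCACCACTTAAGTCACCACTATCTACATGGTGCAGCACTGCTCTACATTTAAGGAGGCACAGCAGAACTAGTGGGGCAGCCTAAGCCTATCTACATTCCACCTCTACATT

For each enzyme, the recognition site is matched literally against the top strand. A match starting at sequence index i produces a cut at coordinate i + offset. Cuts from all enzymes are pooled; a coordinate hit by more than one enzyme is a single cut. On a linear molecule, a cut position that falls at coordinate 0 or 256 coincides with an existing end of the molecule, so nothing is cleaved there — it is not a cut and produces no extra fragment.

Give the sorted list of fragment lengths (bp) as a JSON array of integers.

[3,5,5,5,6,7,7,8,8,8,9,10,11,11,12,12,13,18,19,19,29,31]

Per-enzyme occurrences:
  KluX (TCTACAT, off=2): starts [1, 19, 105, 167, 187, 235, 248] → cuts [3, 21, 107, 169, 189, 237, 250]
  HnxI (TGGA, off=2): starts [55, 66, 71, 86, 115, 142] → cuts [57, 68, 73, 88, 117, 144]
  ZebX (CACCACT, off=5): starts [47, 75, 121, 147, 159] → cuts [52, 80, 126, 152, 164]
  RvuX (CAGCA, off=3): starts [130, 178, 205] → cuts [133, 181, 208]

Pooled cuts: [3, 21, 52, 57, 68, 73, 80, 88, 107, 117, 126, 133, 144, 152, 164, 169, 181, 189, 208, 237, 250]

Fragment lengths:
  [0,3): 3 bp
  [3,21): 18 bp
  [21,52): 31 bp
  [52,57): 5 bp
  [57,68): 11 bp
  [68,73): 5 bp
  [73,80): 7 bp
  [80,88): 8 bp
  [88,107): 19 bp
  [107,117): 10 bp
  [117,126): 9 bp
  [126,133): 7 bp
  [133,144): 11 bp
  [144,152): 8 bp
  [152,164): 12 bp
  [164,169): 5 bp
  [169,181): 12 bp
  [181,189): 8 bp
  [189,208): 19 bp
  [208,237): 29 bp
  [237,250): 13 bp
  [250,256): 6 bp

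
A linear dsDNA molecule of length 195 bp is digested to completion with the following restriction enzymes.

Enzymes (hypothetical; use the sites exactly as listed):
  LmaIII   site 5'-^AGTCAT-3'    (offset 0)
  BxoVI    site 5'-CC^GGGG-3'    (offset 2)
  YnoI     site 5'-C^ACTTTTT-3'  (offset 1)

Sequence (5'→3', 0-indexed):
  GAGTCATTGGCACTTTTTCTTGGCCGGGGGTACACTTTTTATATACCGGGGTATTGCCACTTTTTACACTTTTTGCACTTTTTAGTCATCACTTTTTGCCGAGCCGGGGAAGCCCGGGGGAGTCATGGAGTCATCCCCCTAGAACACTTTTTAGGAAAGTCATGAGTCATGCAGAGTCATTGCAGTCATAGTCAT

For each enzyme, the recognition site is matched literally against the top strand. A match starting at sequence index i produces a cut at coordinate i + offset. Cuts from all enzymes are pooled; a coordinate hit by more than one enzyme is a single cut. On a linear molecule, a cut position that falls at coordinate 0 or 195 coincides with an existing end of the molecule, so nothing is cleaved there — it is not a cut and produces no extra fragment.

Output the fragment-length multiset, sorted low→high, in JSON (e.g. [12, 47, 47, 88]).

[1,5,6,6,7,7,7,8,8,9,9,9,10,10,10,11,12,14,14,15,17]

Site scan:
  LmaIII AGTCAT/0: at [1, 83, 120, 128, 157, 164, 174, 183, 189] ⇒ [1, 83, 120, 128, 157, 164, 174, 183, 189]
  BxoVI CCGGGG/2: at [23, 45, 103, 113] ⇒ [25, 47, 105, 115]
  YnoI CACTTTTT/1: at [10, 32, 57, 66, 75, 89, 144] ⇒ [11, 33, 58, 67, 76, 90, 145]

All cut coordinates (distinct, sorted): [1, 11, 25, 33, 47, 58, 67, 76, 83, 90, 105, 115, 120, 128, 145, 157, 164, 174, 183, 189]

Fragment lengths:
  [0,1): 1 bp
  [1,11): 10 bp
  [11,25): 14 bp
  [25,33): 8 bp
  [33,47): 14 bp
  [47,58): 11 bp
  [58,67): 9 bp
  [67,76): 9 bp
  [76,83): 7 bp
  [83,90): 7 bp
  [90,105): 15 bp
  [105,115): 10 bp
  [115,120): 5 bp
  [120,128): 8 bp
  [128,145): 17 bp
  [145,157): 12 bp
  [157,164): 7 bp
  [164,174): 10 bp
  [174,183): 9 bp
  [183,189): 6 bp
  [189,195): 6 bp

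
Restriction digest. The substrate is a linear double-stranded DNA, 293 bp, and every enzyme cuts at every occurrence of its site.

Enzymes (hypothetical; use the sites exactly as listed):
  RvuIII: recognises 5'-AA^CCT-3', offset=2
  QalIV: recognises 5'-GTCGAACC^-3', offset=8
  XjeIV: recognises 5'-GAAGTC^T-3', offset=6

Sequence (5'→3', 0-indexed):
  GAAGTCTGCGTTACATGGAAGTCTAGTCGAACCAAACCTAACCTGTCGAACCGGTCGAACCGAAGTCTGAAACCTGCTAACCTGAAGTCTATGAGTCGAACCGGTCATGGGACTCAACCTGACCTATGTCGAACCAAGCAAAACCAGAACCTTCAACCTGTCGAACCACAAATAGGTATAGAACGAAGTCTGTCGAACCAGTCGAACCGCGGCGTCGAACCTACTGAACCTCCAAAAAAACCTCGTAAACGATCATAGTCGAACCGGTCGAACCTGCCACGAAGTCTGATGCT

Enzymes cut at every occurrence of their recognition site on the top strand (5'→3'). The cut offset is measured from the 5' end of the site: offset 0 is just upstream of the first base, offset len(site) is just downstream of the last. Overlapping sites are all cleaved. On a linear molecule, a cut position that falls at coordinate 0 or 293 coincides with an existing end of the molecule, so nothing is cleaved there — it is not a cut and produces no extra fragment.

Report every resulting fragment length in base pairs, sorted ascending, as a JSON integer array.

Per-enzyme occurrences:
  RvuIII AACCT/2: at [34, 39, 70, 78, 115, 147, 154, 217, 226, 238, 270] ⇒ [36, 41, 72, 80, 117, 149, 156, 219, 228, 240, 272]
  QalIV GTCGAACC/8: at [25, 44, 53, 94, 127, 159, 191, 200, 213, 257, 266] ⇒ [33, 52, 61, 102, 135, 167, 199, 208, 221, 265, 274]
  XjeIV GAAGTCT/6: at [0, 17, 61, 83, 184, 280] ⇒ [6, 23, 67, 89, 190, 286]

Pooled cuts: [6, 23, 33, 36, 41, 52, 61, 67, 72, 80, 89, 102, 117, 135, 149, 156, 167, 190, 199, 208, 219, 221, 228, 240, 265, 272, 274, 286]

Fragments:
  [0,6): 6 bp
  [6,23): 17 bp
  [23,33): 10 bp
  [33,36): 3 bp
  [36,41): 5 bp
  [41,52): 11 bp
  [52,61): 9 bp
  [61,67): 6 bp
  [67,72): 5 bp
  [72,80): 8 bp
  [80,89): 9 bp
  [89,102): 13 bp
  [102,117): 15 bp
  [117,135): 18 bp
  [135,149): 14 bp
  [149,156): 7 bp
  [156,167): 11 bp
  [167,190): 23 bp
  [190,199): 9 bp
  [199,208): 9 bp
  [208,219): 11 bp
  [219,221): 2 bp
  [221,228): 7 bp
  [228,240): 12 bp
  [240,265): 25 bp
  [265,272): 7 bp
  [272,274): 2 bp
  [274,286): 12 bp
  [286,293): 7 bp

[2,2,3,5,5,6,6,7,7,7,7,8,9,9,9,9,10,11,11,11,12,12,13,14,15,17,18,23,25]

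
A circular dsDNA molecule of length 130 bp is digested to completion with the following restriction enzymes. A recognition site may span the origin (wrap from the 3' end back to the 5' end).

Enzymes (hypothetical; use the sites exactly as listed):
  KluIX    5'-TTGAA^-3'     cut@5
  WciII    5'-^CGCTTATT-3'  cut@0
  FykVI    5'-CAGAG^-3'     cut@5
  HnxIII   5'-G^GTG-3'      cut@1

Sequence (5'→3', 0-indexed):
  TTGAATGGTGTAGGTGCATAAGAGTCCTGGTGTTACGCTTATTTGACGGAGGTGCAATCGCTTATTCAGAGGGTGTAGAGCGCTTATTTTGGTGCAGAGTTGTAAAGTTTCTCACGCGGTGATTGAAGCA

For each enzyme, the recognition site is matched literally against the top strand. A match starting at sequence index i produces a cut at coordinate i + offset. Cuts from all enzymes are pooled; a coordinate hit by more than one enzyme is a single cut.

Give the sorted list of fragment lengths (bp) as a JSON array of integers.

Per-enzyme occurrences:
  KluIX TTGAA/5: at [0, 122] ⇒ [5, 127]
  WciII CGCTTATT/0: at [35, 58, 80] ⇒ [35, 58, 80]
  FykVI CAGAG/5: at [66, 94] ⇒ [71, 99]
  HnxIII GGTG/1: at [6, 12, 28, 50, 71, 90, 117] ⇒ [7, 13, 29, 51, 72, 91, 118]

Pooled cuts: [5, 7, 13, 29, 35, 51, 58, 71, 72, 80, 91, 99, 118, 127]

Fragment lengths:
  5→7: 2 bp
  7→13: 6 bp
  13→29: 16 bp
  29→35: 6 bp
  35→51: 16 bp
  51→58: 7 bp
  58→71: 13 bp
  71→72: 1 bp
  72→80: 8 bp
  80→91: 11 bp
  91→99: 8 bp
  99→118: 19 bp
  118→127: 9 bp
  127→5 (wrap): 130-127+5 = 8 bp

[1,2,6,6,7,8,8,8,9,11,13,16,16,19]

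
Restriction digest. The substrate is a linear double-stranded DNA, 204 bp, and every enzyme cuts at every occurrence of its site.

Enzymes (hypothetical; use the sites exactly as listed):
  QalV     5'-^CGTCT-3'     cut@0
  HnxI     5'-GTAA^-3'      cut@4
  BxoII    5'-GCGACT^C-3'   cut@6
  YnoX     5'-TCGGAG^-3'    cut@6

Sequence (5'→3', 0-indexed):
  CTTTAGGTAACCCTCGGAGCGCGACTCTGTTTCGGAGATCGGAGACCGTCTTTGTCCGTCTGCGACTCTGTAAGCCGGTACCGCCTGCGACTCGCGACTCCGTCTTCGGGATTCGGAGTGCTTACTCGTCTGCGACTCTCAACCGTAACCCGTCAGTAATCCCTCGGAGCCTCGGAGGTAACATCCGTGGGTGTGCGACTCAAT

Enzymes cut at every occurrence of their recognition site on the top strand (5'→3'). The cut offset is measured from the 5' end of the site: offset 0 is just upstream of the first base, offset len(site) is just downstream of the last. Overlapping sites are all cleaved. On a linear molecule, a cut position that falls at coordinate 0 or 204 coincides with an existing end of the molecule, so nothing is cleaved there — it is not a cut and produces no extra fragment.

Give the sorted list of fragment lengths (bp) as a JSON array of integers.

[1,2,4,4,6,7,7,7,8,8,9,10,10,10,11,11,11,11,11,18,19,19]

Scan for sites:
  QalV CGTCT/0: at [46, 56, 100, 126] ⇒ [46, 56, 100, 126]
  HnxI GTAA/4: at [6, 69, 144, 155, 177] ⇒ [10, 73, 148, 159, 181]
  BxoII GCGACTC/6: at [20, 61, 86, 93, 131, 194] ⇒ [26, 67, 92, 99, 137, 200]
  YnoX TCGGAG/6: at [13, 31, 38, 112, 163, 171] ⇒ [19, 37, 44, 118, 169, 177]

All cut coordinates (distinct, sorted): [10, 19, 26, 37, 44, 46, 56, 67, 73, 92, 99, 100, 118, 126, 137, 148, 159, 169, 177, 181, 200]

Fragments:
  [0,10): 10 bp
  [10,19): 9 bp
  [19,26): 7 bp
  [26,37): 11 bp
  [37,44): 7 bp
  [44,46): 2 bp
  [46,56): 10 bp
  [56,67): 11 bp
  [67,73): 6 bp
  [73,92): 19 bp
  [92,99): 7 bp
  [99,100): 1 bp
  [100,118): 18 bp
  [118,126): 8 bp
  [126,137): 11 bp
  [137,148): 11 bp
  [148,159): 11 bp
  [159,169): 10 bp
  [169,177): 8 bp
  [177,181): 4 bp
  [181,200): 19 bp
  [200,204): 4 bp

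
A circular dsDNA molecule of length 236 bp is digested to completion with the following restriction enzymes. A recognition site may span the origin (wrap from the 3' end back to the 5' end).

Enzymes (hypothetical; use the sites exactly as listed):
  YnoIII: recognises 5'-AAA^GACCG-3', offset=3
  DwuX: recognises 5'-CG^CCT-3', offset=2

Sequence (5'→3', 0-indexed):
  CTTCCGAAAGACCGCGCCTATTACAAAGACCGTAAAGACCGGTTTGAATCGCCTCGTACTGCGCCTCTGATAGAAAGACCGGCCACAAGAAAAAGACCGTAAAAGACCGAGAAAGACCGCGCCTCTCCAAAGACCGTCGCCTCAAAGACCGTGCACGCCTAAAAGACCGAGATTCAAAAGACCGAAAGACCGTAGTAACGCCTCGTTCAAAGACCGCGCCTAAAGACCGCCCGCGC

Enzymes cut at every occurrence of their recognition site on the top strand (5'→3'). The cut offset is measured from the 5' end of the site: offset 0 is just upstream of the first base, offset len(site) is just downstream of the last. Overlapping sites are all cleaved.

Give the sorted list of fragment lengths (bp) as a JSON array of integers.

Scan for sites:
  YnoIII AAAGACCG/3: at [6, 24, 33, 73, 91, 101, 111, 128, 143, 161, 176, 184, 208, 221] ⇒ [9, 27, 36, 76, 94, 104, 114, 131, 146, 164, 179, 187, 211, 224]
  DwuX CGCCT/2: at [14, 49, 61, 119, 137, 155, 198, 216, 233] ⇒ [16, 51, 63, 121, 139, 157, 200, 218, 235]

All cut coordinates (distinct, sorted): [9, 16, 27, 36, 51, 63, 76, 94, 104, 114, 121, 131, 139, 146, 157, 164, 179, 187, 200, 211, 218, 224, 235]

Fragments:
  9→16: 7 bp
  16→27: 11 bp
  27→36: 9 bp
  36→51: 15 bp
  51→63: 12 bp
  63→76: 13 bp
  76→94: 18 bp
  94→104: 10 bp
  104→114: 10 bp
  114→121: 7 bp
  121→131: 10 bp
  131→139: 8 bp
  139→146: 7 bp
  146→157: 11 bp
  157→164: 7 bp
  164→179: 15 bp
  179→187: 8 bp
  187→200: 13 bp
  200→211: 11 bp
  211→218: 7 bp
  218→224: 6 bp
  224→235: 11 bp
  235→9 (wrap): 236-235+9 = 10 bp

[6,7,7,7,7,7,8,8,9,10,10,10,10,11,11,11,11,12,13,13,15,15,18]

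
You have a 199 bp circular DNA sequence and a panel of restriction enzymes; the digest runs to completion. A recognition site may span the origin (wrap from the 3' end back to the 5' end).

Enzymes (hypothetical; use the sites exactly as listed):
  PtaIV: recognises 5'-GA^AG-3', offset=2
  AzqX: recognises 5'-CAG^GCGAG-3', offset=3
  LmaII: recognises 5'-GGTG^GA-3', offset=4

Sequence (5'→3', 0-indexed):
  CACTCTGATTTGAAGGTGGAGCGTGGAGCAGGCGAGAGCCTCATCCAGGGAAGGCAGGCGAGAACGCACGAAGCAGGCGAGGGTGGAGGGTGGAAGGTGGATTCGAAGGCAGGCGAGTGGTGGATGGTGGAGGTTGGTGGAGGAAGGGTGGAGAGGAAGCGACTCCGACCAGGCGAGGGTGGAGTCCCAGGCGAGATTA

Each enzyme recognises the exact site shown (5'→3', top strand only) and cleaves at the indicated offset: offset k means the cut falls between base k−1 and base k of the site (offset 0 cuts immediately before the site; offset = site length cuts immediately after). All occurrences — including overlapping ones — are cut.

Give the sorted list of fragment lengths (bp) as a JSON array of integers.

Per-enzyme occurrences:
  PtaIV GAAG/2: at [11, 49, 69, 92, 104, 142, 155] ⇒ [13, 51, 71, 94, 106, 144, 157]
  AzqX CAGGCGAG/3: at [28, 54, 73, 109, 169, 187] ⇒ [31, 57, 76, 112, 172, 190]
  LmaII GGTGGA/4: at [14, 81, 88, 95, 118, 125, 135, 146, 177] ⇒ [18, 85, 92, 99, 122, 129, 139, 150, 181]

Pooled cuts: [13, 18, 31, 51, 57, 71, 76, 85, 92, 94, 99, 106, 112, 122, 129, 139, 144, 150, 157, 172, 181, 190]

Fragment lengths:
  13→18: 5 bp
  18→31: 13 bp
  31→51: 20 bp
  51→57: 6 bp
  57→71: 14 bp
  71→76: 5 bp
  76→85: 9 bp
  85→92: 7 bp
  92→94: 2 bp
  94→99: 5 bp
  99→106: 7 bp
  106→112: 6 bp
  112→122: 10 bp
  122→129: 7 bp
  129→139: 10 bp
  139→144: 5 bp
  144→150: 6 bp
  150→157: 7 bp
  157→172: 15 bp
  172→181: 9 bp
  181→190: 9 bp
  190→13 (wrap): 199-190+13 = 22 bp

[2,5,5,5,5,6,6,6,7,7,7,7,9,9,9,10,10,13,14,15,20,22]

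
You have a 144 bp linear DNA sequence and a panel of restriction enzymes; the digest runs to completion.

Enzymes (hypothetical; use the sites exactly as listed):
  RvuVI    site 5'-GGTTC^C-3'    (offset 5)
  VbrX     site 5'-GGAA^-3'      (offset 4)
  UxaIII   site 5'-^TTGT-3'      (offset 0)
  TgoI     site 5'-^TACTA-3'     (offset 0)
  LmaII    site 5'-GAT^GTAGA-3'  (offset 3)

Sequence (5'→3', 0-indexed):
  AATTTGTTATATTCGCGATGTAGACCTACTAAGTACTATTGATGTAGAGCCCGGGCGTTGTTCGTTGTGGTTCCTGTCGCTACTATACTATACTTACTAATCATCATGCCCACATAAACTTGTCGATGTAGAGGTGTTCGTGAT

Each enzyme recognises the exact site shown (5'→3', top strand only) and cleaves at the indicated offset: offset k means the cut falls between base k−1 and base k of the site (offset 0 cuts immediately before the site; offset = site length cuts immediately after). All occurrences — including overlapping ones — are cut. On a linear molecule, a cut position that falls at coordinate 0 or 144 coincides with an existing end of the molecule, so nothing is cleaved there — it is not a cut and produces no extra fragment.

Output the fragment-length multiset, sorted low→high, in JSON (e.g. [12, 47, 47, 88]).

[3,5,7,7,7,7,8,9,9,10,14,16,17,25]

Per-enzyme occurrences:
  RvuVI (GGTTCC, off=5): starts [68] → cuts [73]
  VbrX (GGAA, off=4): no sites
  UxaIII (TTGT, off=0): starts [3, 57, 64, 119] → cuts [3, 57, 64, 119]
  TgoI (TACTA, off=0): starts [26, 33, 80, 85, 94] → cuts [26, 33, 80, 85, 94]
  LmaII (GATGTAGA, off=3): starts [16, 40, 124] → cuts [19, 43, 127]

All cut coordinates (distinct, sorted): [3, 19, 26, 33, 43, 57, 64, 73, 80, 85, 94, 119, 127]

Fragments:
  [0,3): 3 bp
  [3,19): 16 bp
  [19,26): 7 bp
  [26,33): 7 bp
  [33,43): 10 bp
  [43,57): 14 bp
  [57,64): 7 bp
  [64,73): 9 bp
  [73,80): 7 bp
  [80,85): 5 bp
  [85,94): 9 bp
  [94,119): 25 bp
  [119,127): 8 bp
  [127,144): 17 bp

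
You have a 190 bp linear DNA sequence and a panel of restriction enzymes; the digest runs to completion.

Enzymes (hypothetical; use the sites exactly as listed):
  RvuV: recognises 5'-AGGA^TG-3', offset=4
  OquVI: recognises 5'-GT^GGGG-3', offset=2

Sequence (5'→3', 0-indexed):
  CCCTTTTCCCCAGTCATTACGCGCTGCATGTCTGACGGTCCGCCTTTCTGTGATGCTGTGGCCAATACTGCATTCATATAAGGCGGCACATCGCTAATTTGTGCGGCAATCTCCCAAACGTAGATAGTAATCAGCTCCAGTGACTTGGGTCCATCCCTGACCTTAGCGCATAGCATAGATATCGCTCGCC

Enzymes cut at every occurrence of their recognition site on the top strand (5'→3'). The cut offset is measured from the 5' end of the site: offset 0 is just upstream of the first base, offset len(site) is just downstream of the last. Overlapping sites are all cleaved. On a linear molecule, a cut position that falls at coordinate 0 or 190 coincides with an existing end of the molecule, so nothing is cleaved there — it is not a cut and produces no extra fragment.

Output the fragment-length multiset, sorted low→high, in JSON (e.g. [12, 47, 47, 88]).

Scan for sites:
  RvuV (AGGATG, off=4): no sites
  OquVI (GTGGGG, off=2): no sites

Pooled cuts: ∅

Fragment lengths:
  no cuts → one linear fragment of 190 bp

[190]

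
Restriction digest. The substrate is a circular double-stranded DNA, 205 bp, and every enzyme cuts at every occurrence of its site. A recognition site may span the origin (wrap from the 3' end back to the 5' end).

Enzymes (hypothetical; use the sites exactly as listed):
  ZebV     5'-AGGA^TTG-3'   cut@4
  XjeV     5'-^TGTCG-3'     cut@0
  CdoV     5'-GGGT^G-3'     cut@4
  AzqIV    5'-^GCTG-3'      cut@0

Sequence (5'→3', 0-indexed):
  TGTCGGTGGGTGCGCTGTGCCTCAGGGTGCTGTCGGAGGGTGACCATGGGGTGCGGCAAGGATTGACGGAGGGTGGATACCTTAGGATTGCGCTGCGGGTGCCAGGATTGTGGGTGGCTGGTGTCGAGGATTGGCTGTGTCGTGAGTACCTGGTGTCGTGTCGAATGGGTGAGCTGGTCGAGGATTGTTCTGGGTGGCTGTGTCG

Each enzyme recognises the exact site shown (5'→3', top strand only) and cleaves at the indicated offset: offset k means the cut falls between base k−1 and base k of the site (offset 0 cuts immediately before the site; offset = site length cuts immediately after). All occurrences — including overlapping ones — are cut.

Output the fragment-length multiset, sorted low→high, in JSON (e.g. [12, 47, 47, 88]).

[1,1,2,2,2,3,4,4,4,5,5,5,7,8,9,9,10,11,11,11,11,12,12,12,13,15,16]

Per-enzyme occurrences:
  ZebV AGGATTG/4: at [58, 83, 103, 126, 180] ⇒ [62, 87, 107, 130, 184]
  XjeV TGTCG/0: at [0, 30, 121, 137, 153, 158, 200] ⇒ [0, 30, 121, 137, 153, 158, 200]
  CdoV GGGTG/4: at [7, 24, 37, 48, 70, 96, 111, 166, 191] ⇒ [11, 28, 41, 52, 74, 100, 115, 170, 195]
  AzqIV GCTG/0: at [13, 28, 91, 116, 133, 172, 196] ⇒ [13, 28, 91, 116, 133, 172, 196]

Pooled cuts: [0, 11, 13, 28, 30, 41, 52, 62, 74, 87, 91, 100, 107, 115, 116, 121, 130, 133, 137, 153, 158, 170, 172, 184, 195, 196, 200]

Fragments:
  0→11: 11 bp
  11→13: 2 bp
  13→28: 15 bp
  28→30: 2 bp
  30→41: 11 bp
  41→52: 11 bp
  52→62: 10 bp
  62→74: 12 bp
  74→87: 13 bp
  87→91: 4 bp
  91→100: 9 bp
  100→107: 7 bp
  107→115: 8 bp
  115→116: 1 bp
  116→121: 5 bp
  121→130: 9 bp
  130→133: 3 bp
  133→137: 4 bp
  137→153: 16 bp
  153→158: 5 bp
  158→170: 12 bp
  170→172: 2 bp
  172→184: 12 bp
  184→195: 11 bp
  195→196: 1 bp
  196→200: 4 bp
  200→0 (wrap): 205-200+0 = 5 bp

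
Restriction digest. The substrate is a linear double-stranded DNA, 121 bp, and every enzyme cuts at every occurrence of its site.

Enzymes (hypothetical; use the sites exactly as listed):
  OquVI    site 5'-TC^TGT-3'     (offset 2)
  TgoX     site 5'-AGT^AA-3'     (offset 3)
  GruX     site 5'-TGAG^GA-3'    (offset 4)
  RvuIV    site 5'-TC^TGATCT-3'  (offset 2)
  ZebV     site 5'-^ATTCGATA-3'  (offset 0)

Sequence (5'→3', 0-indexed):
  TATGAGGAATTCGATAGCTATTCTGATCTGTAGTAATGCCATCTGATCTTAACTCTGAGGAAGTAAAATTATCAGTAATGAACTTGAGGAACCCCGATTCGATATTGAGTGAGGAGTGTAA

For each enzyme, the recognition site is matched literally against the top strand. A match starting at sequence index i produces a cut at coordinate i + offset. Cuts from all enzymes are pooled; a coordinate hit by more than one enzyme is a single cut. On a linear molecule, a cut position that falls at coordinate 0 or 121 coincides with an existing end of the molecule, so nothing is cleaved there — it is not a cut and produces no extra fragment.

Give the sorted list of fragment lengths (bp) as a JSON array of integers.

Per-enzyme occurrences:
  OquVI (TCTGT, off=2): starts [26] → cuts [28]
  TgoX (AGTAA, off=3): starts [31, 61, 73] → cuts [34, 64, 76]
  GruX (TGAGGA, off=4): starts [2, 55, 84, 109] → cuts [6, 59, 88, 113]
  RvuIV (TCTGATCT, off=2): starts [21, 41] → cuts [23, 43]
  ZebV (ATTCGATA, off=0): starts [8, 96] → cuts [8, 96]

Pooled cuts: [6, 8, 23, 28, 34, 43, 59, 64, 76, 88, 96, 113]

Fragments:
  [0,6): 6 bp
  [6,8): 2 bp
  [8,23): 15 bp
  [23,28): 5 bp
  [28,34): 6 bp
  [34,43): 9 bp
  [43,59): 16 bp
  [59,64): 5 bp
  [64,76): 12 bp
  [76,88): 12 bp
  [88,96): 8 bp
  [96,113): 17 bp
  [113,121): 8 bp

[2,5,5,6,6,8,8,9,12,12,15,16,17]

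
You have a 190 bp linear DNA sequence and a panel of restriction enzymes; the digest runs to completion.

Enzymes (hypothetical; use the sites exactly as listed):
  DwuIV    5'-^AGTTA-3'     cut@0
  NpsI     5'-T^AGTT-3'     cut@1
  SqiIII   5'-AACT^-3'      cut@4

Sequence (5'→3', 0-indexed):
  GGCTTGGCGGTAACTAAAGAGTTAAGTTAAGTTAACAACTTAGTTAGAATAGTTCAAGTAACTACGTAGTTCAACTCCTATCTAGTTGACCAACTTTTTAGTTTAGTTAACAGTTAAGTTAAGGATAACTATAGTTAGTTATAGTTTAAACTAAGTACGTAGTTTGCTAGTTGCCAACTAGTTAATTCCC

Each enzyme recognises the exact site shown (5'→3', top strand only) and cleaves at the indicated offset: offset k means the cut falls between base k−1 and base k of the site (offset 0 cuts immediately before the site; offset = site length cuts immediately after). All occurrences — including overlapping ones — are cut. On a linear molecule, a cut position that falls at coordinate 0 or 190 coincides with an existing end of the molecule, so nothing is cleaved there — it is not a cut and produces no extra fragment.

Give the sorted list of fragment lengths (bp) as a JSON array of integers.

Site scan:
  DwuIV AGTTA/0: at [19, 24, 29, 41, 104, 111, 116, 132, 136, 179] ⇒ [19, 24, 29, 41, 104, 111, 116, 132, 136, 179]
  NpsI TAGTT/1: at [40, 49, 66, 82, 98, 103, 131, 135, 141, 159, 167, 178] ⇒ [41, 50, 67, 83, 99, 104, 132, 136, 142, 160, 168, 179]
  SqiIII AACT/4: at [11, 36, 59, 72, 91, 126, 148, 175] ⇒ [15, 40, 63, 76, 95, 130, 152, 179]

Pooled cuts: [15, 19, 24, 29, 40, 41, 50, 63, 67, 76, 83, 95, 99, 104, 111, 116, 130, 132, 136, 142, 152, 160, 168, 179]

Fragments:
  [0,15): 15 bp
  [15,19): 4 bp
  [19,24): 5 bp
  [24,29): 5 bp
  [29,40): 11 bp
  [40,41): 1 bp
  [41,50): 9 bp
  [50,63): 13 bp
  [63,67): 4 bp
  [67,76): 9 bp
  [76,83): 7 bp
  [83,95): 12 bp
  [95,99): 4 bp
  [99,104): 5 bp
  [104,111): 7 bp
  [111,116): 5 bp
  [116,130): 14 bp
  [130,132): 2 bp
  [132,136): 4 bp
  [136,142): 6 bp
  [142,152): 10 bp
  [152,160): 8 bp
  [160,168): 8 bp
  [168,179): 11 bp
  [179,190): 11 bp

[1,2,4,4,4,4,5,5,5,5,6,7,7,8,8,9,9,10,11,11,11,12,13,14,15]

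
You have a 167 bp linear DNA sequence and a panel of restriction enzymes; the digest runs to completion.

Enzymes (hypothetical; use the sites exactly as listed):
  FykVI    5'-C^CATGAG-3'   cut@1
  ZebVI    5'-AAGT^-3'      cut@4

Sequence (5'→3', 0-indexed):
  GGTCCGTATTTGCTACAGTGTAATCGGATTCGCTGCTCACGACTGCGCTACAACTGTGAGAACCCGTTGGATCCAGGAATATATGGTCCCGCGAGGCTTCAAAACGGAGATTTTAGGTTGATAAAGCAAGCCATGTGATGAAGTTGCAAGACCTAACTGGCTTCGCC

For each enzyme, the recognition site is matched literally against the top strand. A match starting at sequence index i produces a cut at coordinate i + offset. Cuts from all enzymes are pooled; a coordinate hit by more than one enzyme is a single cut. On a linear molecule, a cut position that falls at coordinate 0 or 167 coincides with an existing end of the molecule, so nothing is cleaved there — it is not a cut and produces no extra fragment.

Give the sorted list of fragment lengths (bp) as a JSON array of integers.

Scan for sites:
  FykVI (CCATGAG, off=1): no sites
  ZebVI AAGT/4: at [140] ⇒ [144]

All cut coordinates (distinct, sorted): [144]

Fragment lengths:
  [0,144): 144 bp
  [144,167): 23 bp

[23,144]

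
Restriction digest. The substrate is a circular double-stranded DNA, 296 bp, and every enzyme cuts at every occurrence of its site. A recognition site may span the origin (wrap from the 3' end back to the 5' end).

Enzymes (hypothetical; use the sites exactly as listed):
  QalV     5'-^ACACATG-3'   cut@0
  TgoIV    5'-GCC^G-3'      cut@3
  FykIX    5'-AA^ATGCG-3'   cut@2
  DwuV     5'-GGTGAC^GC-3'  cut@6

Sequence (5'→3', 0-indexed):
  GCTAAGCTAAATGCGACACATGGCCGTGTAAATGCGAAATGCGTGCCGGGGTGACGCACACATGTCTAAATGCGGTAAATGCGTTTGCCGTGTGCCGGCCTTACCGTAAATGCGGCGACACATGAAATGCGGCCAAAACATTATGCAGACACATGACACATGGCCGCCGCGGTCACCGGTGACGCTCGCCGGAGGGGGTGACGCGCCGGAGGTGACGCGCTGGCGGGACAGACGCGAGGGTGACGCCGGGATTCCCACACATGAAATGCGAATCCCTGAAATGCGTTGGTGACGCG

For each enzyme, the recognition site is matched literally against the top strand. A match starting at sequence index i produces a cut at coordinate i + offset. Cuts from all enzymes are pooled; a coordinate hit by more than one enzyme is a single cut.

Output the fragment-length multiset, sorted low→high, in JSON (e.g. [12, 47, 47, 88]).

[2,3,3,5,5,6,7,7,7,7,8,8,9,9,9,9,9,9,10,10,11,12,12,13,13,13,15,15,22,28]

Site scan:
  QalV (ACACATG, off=0): starts [15, 57, 117, 148, 155, 256] → cuts [15, 57, 117, 148, 155, 256]
  TgoIV (GCCG, off=3): starts [22, 44, 86, 93, 162, 165, 187, 204, 244] → cuts [25, 47, 89, 96, 165, 168, 190, 207, 247]
  FykIX (AAATGCG, off=2): starts [8, 29, 36, 67, 76, 107, 124, 263, 278] → cuts [10, 31, 38, 69, 78, 109, 126, 265, 280]
  DwuV (GGTGACGC, off=6): starts [49, 177, 196, 210, 238, 287] → cuts [55, 183, 202, 216, 244, 293]

All cut coordinates (distinct, sorted): [10, 15, 25, 31, 38, 47, 55, 57, 69, 78, 89, 96, 109, 117, 126, 148, 155, 165, 168, 183, 190, 202, 207, 216, 244, 247, 256, 265, 280, 293]

Fragments:
  10→15: 5 bp
  15→25: 10 bp
  25→31: 6 bp
  31→38: 7 bp
  38→47: 9 bp
  47→55: 8 bp
  55→57: 2 bp
  57→69: 12 bp
  69→78: 9 bp
  78→89: 11 bp
  89→96: 7 bp
  96→109: 13 bp
  109→117: 8 bp
  117→126: 9 bp
  126→148: 22 bp
  148→155: 7 bp
  155→165: 10 bp
  165→168: 3 bp
  168→183: 15 bp
  183→190: 7 bp
  190→202: 12 bp
  202→207: 5 bp
  207→216: 9 bp
  216→244: 28 bp
  244→247: 3 bp
  247→256: 9 bp
  256→265: 9 bp
  265→280: 15 bp
  280→293: 13 bp
  293→10 (wrap): 296-293+10 = 13 bp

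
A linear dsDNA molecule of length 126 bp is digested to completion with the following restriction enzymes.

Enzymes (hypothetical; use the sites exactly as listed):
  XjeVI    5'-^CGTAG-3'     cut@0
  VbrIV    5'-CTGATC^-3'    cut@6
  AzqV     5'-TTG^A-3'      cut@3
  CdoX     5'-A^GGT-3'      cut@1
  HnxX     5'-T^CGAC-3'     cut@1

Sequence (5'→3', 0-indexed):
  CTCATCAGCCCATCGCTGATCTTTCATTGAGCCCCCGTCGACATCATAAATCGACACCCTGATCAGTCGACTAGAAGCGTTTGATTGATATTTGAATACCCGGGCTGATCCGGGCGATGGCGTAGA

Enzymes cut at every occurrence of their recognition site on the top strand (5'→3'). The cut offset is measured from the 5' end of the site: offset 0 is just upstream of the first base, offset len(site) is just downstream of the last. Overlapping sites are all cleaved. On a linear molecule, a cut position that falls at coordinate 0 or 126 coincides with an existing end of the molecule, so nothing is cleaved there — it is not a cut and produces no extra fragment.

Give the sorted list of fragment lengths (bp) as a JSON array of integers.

Per-enzyme occurrences:
  XjeVI CGTAG/0: at [120] ⇒ [120]
  VbrIV CTGATC/6: at [15, 58, 104] ⇒ [21, 64, 110]
  AzqV TTGA/3: at [26, 80, 84, 91] ⇒ [29, 83, 87, 94]
  CdoX (AGGT, off=1): no sites
  HnxX TCGAC/1: at [37, 50, 66] ⇒ [38, 51, 67]

Pooled cuts: [21, 29, 38, 51, 64, 67, 83, 87, 94, 110, 120]

Fragment lengths:
  [0,21): 21 bp
  [21,29): 8 bp
  [29,38): 9 bp
  [38,51): 13 bp
  [51,64): 13 bp
  [64,67): 3 bp
  [67,83): 16 bp
  [83,87): 4 bp
  [87,94): 7 bp
  [94,110): 16 bp
  [110,120): 10 bp
  [120,126): 6 bp

[3,4,6,7,8,9,10,13,13,16,16,21]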